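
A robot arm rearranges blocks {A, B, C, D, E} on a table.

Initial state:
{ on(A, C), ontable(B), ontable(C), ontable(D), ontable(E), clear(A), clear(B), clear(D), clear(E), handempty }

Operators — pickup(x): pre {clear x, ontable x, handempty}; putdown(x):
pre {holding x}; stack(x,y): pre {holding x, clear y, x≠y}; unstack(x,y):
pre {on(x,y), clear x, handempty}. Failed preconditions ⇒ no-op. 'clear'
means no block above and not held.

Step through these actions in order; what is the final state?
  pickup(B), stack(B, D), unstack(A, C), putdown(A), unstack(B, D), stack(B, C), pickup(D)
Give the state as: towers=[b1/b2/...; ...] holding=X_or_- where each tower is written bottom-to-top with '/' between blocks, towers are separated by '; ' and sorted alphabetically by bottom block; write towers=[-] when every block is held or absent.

towers=[A; C/B; E] holding=D

step 1 (pickup(B)): towers=[C/A; D; E] holding=B
step 2 (stack(B, D)): towers=[C/A; D/B; E] holding=-
step 3 (unstack(A, C)): towers=[C; D/B; E] holding=A
step 4 (putdown(A)): towers=[A; C; D/B; E] holding=-
step 5 (unstack(B, D)): towers=[A; C; D; E] holding=B
step 6 (stack(B, C)): towers=[A; C/B; D; E] holding=-
step 7 (pickup(D)): towers=[A; C/B; E] holding=D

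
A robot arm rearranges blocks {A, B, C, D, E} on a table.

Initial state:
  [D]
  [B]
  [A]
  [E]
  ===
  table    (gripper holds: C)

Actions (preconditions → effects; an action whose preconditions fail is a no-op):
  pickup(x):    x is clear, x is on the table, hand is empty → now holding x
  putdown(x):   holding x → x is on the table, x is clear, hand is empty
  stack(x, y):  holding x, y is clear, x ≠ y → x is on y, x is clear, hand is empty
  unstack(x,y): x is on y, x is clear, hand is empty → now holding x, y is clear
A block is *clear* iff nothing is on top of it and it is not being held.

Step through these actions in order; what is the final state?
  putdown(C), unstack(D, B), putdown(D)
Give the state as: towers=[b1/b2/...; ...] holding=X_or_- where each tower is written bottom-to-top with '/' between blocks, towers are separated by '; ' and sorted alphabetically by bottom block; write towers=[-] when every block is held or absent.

step 1 (putdown(C)): towers=[C; E/A/B/D] holding=-
step 2 (unstack(D, B)): towers=[C; E/A/B] holding=D
step 3 (putdown(D)): towers=[C; D; E/A/B] holding=-

towers=[C; D; E/A/B] holding=-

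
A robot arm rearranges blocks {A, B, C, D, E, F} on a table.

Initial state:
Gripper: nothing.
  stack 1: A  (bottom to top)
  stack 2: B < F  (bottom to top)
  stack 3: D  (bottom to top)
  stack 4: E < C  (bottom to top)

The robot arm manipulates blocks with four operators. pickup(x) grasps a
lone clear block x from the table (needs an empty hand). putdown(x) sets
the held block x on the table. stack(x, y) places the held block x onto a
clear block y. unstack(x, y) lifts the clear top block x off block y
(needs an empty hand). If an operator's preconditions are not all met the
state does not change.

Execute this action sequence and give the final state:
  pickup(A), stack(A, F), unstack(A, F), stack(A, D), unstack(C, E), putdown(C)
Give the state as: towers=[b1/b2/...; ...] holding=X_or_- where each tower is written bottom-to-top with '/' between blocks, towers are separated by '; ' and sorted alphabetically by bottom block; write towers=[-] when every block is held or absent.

step 1 (pickup(A)): towers=[B/F; D; E/C] holding=A
step 2 (stack(A, F)): towers=[B/F/A; D; E/C] holding=-
step 3 (unstack(A, F)): towers=[B/F; D; E/C] holding=A
step 4 (stack(A, D)): towers=[B/F; D/A; E/C] holding=-
step 5 (unstack(C, E)): towers=[B/F; D/A; E] holding=C
step 6 (putdown(C)): towers=[B/F; C; D/A; E] holding=-

towers=[B/F; C; D/A; E] holding=-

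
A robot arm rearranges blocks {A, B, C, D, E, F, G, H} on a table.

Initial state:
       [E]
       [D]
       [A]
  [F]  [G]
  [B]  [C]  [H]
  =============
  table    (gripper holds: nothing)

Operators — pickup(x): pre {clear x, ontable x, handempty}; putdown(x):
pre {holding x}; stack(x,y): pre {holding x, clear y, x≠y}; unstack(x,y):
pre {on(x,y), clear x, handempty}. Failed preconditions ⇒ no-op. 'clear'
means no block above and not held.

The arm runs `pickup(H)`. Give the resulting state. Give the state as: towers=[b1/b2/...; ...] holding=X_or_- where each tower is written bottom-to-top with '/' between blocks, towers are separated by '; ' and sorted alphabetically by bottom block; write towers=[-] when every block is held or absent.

before: towers=[B/F; C/G/A/D/E; H] holding=-
pre[pickup(H)]: clear(H) ✓, ontable(H) ✓, handempty ✓
all met → apply pickup(H)
after:  towers=[B/F; C/G/A/D/E] holding=H

towers=[B/F; C/G/A/D/E] holding=H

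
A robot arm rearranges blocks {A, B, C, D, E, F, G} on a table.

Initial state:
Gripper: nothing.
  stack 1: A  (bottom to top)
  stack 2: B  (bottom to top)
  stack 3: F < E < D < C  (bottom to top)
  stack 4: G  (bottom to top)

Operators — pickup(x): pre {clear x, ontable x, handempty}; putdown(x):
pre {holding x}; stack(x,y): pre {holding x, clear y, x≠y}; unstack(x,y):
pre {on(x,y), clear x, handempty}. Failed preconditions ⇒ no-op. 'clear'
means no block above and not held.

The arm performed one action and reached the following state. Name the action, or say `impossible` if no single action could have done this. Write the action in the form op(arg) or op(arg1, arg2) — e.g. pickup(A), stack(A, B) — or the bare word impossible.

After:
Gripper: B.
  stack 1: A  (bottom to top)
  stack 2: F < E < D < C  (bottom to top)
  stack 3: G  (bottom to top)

target: towers=[A; F/E/D/C; G] holding=B
         pickup(B) → towers=[A; F/E/D/C; G] holding=B  ← match
         pickup(G) → towers=[A; B; F/E/D/C] holding=G
         pickup(A) → towers=[B; F/E/D/C; G] holding=A
     unstack(C, D) → towers=[A; B; F/E/D; G] holding=C

pickup(B)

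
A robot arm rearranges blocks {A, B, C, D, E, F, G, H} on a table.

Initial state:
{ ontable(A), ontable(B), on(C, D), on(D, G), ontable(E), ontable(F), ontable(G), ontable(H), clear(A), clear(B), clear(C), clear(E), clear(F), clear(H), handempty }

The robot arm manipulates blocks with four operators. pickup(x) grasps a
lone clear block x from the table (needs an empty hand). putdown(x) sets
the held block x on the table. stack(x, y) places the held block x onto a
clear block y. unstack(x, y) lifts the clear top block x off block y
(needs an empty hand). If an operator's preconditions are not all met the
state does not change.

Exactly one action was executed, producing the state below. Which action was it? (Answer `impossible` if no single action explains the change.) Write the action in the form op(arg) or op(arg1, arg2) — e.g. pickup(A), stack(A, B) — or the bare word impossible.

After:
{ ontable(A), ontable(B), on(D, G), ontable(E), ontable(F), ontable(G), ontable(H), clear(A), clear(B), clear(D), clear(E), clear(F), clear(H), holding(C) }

unstack(C, D)

target: towers=[A; B; E; F; G/D; H] holding=C
         pickup(A) → towers=[B; E; F; G/D/C; H] holding=A
         pickup(E) → towers=[A; B; F; G/D/C; H] holding=E
         pickup(H) → towers=[A; B; E; F; G/D/C] holding=H
         pickup(B) → towers=[A; E; F; G/D/C; H] holding=B
         pickup(F) → towers=[A; B; E; G/D/C; H] holding=F
     unstack(C, D) → towers=[A; B; E; F; G/D; H] holding=C  ← match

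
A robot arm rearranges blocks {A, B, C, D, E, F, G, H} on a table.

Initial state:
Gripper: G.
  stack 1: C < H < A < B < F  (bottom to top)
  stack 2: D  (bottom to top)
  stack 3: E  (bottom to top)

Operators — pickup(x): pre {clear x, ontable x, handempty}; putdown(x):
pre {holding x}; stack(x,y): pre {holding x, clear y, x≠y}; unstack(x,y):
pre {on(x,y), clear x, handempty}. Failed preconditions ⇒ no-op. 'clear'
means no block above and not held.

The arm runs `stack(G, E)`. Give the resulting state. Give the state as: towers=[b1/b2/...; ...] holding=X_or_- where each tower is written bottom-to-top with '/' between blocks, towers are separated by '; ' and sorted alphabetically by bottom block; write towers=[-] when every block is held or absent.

towers=[C/H/A/B/F; D; E/G] holding=-

before: towers=[C/H/A/B/F; D; E] holding=G
pre[stack(G, E)]: holding(G) ok, clear(E) ok, G≠E ok
all met → apply stack(G, E)
after:  towers=[C/H/A/B/F; D; E/G] holding=-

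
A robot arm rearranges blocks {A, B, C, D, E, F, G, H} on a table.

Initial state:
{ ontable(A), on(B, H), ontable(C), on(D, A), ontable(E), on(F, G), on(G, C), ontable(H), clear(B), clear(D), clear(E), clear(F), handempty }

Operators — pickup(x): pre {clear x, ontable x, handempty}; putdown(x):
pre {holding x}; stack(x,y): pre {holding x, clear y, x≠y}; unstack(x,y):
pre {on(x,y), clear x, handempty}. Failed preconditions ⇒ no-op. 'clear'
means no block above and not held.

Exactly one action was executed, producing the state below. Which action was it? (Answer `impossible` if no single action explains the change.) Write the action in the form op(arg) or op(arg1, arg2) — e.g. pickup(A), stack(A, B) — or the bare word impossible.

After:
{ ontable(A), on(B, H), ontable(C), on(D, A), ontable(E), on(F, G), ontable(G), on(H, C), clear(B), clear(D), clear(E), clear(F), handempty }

impossible

target: towers=[A/D; C/H/B; E; G/F] holding=-
         pickup(E) → towers=[A/D; C/G/F; H/B] holding=E
     unstack(B, H) → towers=[A/D; C/G/F; E; H] holding=B
     unstack(F, G) → towers=[A/D; C/G; E; H/B] holding=F
     unstack(D, A) → towers=[A; C/G/F; E; H/B] holding=D
none of the 4 applicable actions match → impossible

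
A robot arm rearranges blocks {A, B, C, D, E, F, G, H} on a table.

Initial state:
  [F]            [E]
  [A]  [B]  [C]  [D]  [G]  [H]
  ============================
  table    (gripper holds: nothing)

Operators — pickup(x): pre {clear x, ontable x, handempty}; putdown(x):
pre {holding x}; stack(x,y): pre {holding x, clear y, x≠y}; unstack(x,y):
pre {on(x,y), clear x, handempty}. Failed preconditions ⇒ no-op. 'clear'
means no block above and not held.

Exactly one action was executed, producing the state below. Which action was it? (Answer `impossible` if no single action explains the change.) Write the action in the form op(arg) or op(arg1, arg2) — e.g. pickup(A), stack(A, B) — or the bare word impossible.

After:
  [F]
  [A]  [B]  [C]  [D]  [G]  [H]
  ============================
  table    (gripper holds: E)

unstack(E, D)

target: towers=[A/F; B; C; D; G; H] holding=E
         pickup(G) → towers=[A/F; B; C; D/E; H] holding=G
     unstack(E, D) → towers=[A/F; B; C; D; G; H] holding=E  ← match
         pickup(H) → towers=[A/F; B; C; D/E; G] holding=H
         pickup(B) → towers=[A/F; C; D/E; G; H] holding=B
     unstack(F, A) → towers=[A; B; C; D/E; G; H] holding=F
         pickup(C) → towers=[A/F; B; D/E; G; H] holding=C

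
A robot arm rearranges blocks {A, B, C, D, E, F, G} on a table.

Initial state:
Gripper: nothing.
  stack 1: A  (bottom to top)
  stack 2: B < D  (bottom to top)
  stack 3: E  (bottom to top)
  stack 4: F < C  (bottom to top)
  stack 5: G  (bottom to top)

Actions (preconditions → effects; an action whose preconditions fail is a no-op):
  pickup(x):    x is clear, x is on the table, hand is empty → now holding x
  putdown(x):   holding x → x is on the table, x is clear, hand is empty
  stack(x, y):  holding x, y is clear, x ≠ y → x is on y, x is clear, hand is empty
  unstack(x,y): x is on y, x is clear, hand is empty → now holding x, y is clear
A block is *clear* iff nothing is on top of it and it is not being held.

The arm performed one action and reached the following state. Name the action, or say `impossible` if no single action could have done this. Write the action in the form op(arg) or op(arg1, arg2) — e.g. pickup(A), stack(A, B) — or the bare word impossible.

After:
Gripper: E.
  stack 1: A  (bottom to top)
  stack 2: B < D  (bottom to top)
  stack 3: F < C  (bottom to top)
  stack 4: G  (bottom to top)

target: towers=[A; B/D; F/C; G] holding=E
         pickup(G) → towers=[A; B/D; E; F/C] holding=G
     unstack(D, B) → towers=[A; B; E; F/C; G] holding=D
         pickup(A) → towers=[B/D; E; F/C; G] holding=A
         pickup(E) → towers=[A; B/D; F/C; G] holding=E  ← match
     unstack(C, F) → towers=[A; B/D; E; F; G] holding=C

pickup(E)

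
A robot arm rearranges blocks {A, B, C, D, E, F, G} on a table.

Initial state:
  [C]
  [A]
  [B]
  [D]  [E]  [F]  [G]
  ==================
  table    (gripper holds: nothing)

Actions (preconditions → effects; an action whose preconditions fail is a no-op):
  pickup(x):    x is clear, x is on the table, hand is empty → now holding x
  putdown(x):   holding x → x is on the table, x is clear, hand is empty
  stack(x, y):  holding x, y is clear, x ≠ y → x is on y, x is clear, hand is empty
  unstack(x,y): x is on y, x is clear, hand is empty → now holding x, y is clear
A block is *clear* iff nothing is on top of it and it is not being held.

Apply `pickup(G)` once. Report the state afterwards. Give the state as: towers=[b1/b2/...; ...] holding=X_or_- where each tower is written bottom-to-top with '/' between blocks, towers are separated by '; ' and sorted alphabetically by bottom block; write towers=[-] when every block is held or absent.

before: towers=[D/B/A/C; E; F; G] holding=-
pre[pickup(G)]: clear(G) yes, ontable(G) yes, handempty yes
all met → apply pickup(G)
after:  towers=[D/B/A/C; E; F] holding=G

towers=[D/B/A/C; E; F] holding=G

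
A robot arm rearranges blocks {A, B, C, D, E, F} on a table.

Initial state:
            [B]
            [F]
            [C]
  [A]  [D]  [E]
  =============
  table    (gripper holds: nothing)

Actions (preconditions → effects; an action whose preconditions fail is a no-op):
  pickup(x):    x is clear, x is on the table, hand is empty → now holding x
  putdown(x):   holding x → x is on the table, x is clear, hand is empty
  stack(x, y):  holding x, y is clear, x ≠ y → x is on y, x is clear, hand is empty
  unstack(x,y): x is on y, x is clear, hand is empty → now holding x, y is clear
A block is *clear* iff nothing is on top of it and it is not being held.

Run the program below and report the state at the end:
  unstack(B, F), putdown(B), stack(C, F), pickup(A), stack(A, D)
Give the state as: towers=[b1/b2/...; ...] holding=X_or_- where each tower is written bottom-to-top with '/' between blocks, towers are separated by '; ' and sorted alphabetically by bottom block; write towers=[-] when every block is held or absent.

towers=[B; D/A; E/C/F] holding=-

step 1 (unstack(B, F)): towers=[A; D; E/C/F] holding=B
step 2 (putdown(B)): towers=[A; B; D; E/C/F] holding=-
step 3 (stack(C, F)) [no-op]: towers=[A; B; D; E/C/F] holding=-
step 4 (pickup(A)): towers=[B; D; E/C/F] holding=A
step 5 (stack(A, D)): towers=[B; D/A; E/C/F] holding=-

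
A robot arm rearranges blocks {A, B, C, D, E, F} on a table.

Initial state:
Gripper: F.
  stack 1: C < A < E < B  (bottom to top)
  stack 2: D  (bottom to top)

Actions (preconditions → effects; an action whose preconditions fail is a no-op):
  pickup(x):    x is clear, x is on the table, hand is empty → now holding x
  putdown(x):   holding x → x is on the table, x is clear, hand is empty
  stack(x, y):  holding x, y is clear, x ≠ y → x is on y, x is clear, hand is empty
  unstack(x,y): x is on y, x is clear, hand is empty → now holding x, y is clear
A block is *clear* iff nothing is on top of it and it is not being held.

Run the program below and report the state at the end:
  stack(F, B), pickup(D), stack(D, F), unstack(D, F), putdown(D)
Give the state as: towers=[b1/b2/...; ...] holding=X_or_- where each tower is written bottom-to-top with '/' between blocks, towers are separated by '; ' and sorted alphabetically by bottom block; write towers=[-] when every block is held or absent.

step 1 (stack(F, B)): towers=[C/A/E/B/F; D] holding=-
step 2 (pickup(D)): towers=[C/A/E/B/F] holding=D
step 3 (stack(D, F)): towers=[C/A/E/B/F/D] holding=-
step 4 (unstack(D, F)): towers=[C/A/E/B/F] holding=D
step 5 (putdown(D)): towers=[C/A/E/B/F; D] holding=-

towers=[C/A/E/B/F; D] holding=-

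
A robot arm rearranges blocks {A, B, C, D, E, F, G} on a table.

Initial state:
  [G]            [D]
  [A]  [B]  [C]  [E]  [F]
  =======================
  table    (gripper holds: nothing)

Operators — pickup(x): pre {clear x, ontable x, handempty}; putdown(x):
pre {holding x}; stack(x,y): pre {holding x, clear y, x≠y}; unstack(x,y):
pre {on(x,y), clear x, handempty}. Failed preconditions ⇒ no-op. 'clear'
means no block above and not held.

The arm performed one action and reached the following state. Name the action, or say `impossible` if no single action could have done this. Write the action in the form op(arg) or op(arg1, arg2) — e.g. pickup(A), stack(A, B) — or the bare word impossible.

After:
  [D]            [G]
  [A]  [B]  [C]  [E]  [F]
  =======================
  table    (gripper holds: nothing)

impossible

target: towers=[A/D; B; C; E/G; F] holding=-
         pickup(B) → towers=[A/G; C; E/D; F] holding=B
         pickup(F) → towers=[A/G; B; C; E/D] holding=F
     unstack(G, A) → towers=[A; B; C; E/D; F] holding=G
     unstack(D, E) → towers=[A/G; B; C; E; F] holding=D
         pickup(C) → towers=[A/G; B; E/D; F] holding=C
none of the 5 applicable actions match → impossible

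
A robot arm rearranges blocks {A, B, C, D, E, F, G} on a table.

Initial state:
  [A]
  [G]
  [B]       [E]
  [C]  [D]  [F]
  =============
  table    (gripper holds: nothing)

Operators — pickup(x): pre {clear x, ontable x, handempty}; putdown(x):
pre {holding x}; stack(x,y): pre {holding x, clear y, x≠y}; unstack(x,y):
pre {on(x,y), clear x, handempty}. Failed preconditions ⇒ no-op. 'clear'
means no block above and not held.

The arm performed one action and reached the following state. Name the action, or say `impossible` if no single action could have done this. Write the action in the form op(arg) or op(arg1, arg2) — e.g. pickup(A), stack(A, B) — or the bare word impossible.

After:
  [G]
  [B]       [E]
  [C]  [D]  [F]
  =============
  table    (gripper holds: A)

unstack(A, G)

target: towers=[C/B/G; D; F/E] holding=A
         pickup(D) → towers=[C/B/G/A; F/E] holding=D
     unstack(A, G) → towers=[C/B/G; D; F/E] holding=A  ← match
     unstack(E, F) → towers=[C/B/G/A; D; F] holding=E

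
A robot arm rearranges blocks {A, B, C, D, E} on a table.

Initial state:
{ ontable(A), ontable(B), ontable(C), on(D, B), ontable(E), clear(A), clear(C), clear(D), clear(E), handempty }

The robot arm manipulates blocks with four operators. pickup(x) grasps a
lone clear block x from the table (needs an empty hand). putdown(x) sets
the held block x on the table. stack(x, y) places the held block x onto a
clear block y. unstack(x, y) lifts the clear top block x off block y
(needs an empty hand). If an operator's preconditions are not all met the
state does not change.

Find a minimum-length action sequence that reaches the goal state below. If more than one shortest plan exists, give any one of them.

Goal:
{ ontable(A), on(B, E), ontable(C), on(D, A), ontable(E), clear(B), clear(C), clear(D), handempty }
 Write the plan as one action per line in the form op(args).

step 1 (unstack(D, B)): towers=[A; B; C; E] holding=D
step 2 (stack(D, A)): towers=[A/D; B; C; E] holding=-
step 3 (pickup(B)): towers=[A/D; C; E] holding=B
step 4 (stack(B, E)): towers=[A/D; C; E/B] holding=-
goal check: towers=[A/D; C; E/B] holding=- — reached (length 4, optimal by BFS)

unstack(D, B)
stack(D, A)
pickup(B)
stack(B, E)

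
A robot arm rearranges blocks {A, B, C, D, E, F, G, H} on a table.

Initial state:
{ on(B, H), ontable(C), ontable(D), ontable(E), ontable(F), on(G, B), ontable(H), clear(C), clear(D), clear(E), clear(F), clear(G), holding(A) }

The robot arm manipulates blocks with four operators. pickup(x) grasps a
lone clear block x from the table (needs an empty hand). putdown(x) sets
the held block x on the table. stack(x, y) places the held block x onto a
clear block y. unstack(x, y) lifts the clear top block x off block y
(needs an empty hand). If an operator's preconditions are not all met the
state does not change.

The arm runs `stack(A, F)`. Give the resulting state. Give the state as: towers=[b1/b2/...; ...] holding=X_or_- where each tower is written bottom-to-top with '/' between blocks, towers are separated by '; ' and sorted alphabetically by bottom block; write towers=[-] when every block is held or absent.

before: towers=[C; D; E; F; H/B/G] holding=A
pre[stack(A, F)]: holding(A) ✓, clear(F) ✓, A≠F ✓
all met → apply stack(A, F)
after:  towers=[C; D; E; F/A; H/B/G] holding=-

towers=[C; D; E; F/A; H/B/G] holding=-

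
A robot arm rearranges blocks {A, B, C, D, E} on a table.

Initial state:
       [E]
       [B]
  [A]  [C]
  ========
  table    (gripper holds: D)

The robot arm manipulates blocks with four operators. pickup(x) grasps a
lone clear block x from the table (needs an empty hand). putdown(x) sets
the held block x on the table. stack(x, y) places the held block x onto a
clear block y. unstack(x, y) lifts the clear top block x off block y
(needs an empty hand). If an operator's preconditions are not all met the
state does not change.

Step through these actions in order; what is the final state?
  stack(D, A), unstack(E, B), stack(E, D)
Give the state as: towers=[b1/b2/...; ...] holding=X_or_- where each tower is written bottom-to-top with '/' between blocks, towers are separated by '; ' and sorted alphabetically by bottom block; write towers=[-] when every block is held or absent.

towers=[A/D/E; C/B] holding=-

step 1 (stack(D, A)): towers=[A/D; C/B/E] holding=-
step 2 (unstack(E, B)): towers=[A/D; C/B] holding=E
step 3 (stack(E, D)): towers=[A/D/E; C/B] holding=-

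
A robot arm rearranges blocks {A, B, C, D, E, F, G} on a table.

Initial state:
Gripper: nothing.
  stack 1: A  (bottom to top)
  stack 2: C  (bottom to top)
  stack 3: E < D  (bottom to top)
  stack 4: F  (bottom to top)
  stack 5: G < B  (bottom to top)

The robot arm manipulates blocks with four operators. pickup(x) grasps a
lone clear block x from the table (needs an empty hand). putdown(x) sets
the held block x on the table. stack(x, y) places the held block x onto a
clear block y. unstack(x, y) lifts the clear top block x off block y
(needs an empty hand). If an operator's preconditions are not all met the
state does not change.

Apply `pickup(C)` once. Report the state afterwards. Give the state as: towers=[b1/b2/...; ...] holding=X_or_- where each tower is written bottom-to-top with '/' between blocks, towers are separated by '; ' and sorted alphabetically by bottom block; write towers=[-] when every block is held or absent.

towers=[A; E/D; F; G/B] holding=C

before: towers=[A; C; E/D; F; G/B] holding=-
pre[pickup(C)]: clear(C) yes, ontable(C) yes, handempty yes
all met → apply pickup(C)
after:  towers=[A; E/D; F; G/B] holding=C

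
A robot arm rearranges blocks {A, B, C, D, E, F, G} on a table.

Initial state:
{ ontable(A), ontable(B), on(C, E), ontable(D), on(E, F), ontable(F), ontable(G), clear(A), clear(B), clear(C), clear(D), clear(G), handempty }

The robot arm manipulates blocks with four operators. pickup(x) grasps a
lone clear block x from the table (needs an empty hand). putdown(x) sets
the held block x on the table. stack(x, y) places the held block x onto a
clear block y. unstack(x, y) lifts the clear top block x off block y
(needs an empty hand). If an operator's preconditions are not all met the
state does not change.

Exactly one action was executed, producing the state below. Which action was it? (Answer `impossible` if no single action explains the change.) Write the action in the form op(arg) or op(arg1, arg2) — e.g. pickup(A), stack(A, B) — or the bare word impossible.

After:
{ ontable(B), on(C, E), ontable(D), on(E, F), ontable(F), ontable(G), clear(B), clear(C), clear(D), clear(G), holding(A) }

target: towers=[B; D; F/E/C; G] holding=A
         pickup(B) → towers=[A; D; F/E/C; G] holding=B
         pickup(G) → towers=[A; B; D; F/E/C] holding=G
         pickup(D) → towers=[A; B; F/E/C; G] holding=D
         pickup(A) → towers=[B; D; F/E/C; G] holding=A  ← match
     unstack(C, E) → towers=[A; B; D; F/E; G] holding=C

pickup(A)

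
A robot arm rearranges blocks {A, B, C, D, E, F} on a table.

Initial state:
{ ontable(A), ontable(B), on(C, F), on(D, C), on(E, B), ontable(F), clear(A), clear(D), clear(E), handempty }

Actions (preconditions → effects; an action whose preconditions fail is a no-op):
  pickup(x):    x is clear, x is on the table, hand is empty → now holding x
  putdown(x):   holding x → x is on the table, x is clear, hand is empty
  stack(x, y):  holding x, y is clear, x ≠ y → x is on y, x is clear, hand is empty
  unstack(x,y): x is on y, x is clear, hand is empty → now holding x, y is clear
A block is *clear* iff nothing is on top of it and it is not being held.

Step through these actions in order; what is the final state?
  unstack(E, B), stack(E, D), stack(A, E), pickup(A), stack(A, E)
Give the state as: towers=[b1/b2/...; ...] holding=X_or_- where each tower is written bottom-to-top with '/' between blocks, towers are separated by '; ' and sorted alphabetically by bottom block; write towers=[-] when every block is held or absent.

step 1 (unstack(E, B)): towers=[A; B; F/C/D] holding=E
step 2 (stack(E, D)): towers=[A; B; F/C/D/E] holding=-
step 3 (stack(A, E)) [no-op]: towers=[A; B; F/C/D/E] holding=-
step 4 (pickup(A)): towers=[B; F/C/D/E] holding=A
step 5 (stack(A, E)): towers=[B; F/C/D/E/A] holding=-

towers=[B; F/C/D/E/A] holding=-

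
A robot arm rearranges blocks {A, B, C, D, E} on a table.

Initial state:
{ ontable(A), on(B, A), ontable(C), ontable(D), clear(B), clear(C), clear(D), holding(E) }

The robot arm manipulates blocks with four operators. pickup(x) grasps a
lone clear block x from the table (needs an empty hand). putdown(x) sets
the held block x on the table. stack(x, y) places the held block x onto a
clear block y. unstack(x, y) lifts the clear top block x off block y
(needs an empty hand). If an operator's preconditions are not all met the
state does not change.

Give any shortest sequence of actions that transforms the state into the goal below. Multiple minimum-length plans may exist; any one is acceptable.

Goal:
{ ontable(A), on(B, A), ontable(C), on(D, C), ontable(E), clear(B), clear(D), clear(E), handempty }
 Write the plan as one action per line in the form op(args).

putdown(E)
pickup(D)
stack(D, C)

step 1 (putdown(E)): towers=[A/B; C; D; E] holding=-
step 2 (pickup(D)): towers=[A/B; C; E] holding=D
step 3 (stack(D, C)): towers=[A/B; C/D; E] holding=-
goal check: towers=[A/B; C/D; E] holding=- — reached (length 3, optimal by BFS)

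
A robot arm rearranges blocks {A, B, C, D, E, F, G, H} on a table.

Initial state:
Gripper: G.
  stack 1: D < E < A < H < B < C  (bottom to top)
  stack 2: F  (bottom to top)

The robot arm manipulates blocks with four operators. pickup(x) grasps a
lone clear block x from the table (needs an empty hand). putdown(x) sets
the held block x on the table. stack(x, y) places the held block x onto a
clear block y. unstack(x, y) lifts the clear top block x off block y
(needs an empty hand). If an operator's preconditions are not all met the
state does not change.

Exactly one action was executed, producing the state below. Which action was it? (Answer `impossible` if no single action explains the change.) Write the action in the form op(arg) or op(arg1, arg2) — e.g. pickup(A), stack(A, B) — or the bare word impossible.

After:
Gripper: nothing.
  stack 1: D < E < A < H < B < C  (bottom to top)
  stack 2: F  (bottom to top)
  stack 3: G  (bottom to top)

target: towers=[D/E/A/H/B/C; F; G] holding=-
        putdown(G) → towers=[D/E/A/H/B/C; F; G] holding=-  ← match
       stack(G, F) → towers=[D/E/A/H/B/C; F/G] holding=-
       stack(G, C) → towers=[D/E/A/H/B/C/G; F] holding=-

putdown(G)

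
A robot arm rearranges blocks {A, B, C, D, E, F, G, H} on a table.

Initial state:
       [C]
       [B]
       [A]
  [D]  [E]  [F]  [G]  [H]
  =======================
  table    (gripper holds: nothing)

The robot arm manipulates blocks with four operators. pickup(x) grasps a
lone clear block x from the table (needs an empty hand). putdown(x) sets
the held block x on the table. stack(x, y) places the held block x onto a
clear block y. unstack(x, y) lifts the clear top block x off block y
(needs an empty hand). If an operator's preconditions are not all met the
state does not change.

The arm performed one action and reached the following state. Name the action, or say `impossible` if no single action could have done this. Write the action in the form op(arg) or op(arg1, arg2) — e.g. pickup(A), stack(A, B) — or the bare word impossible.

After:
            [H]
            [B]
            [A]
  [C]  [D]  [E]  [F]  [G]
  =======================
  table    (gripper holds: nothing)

target: towers=[C; D; E/A/B/H; F; G] holding=-
         pickup(G) → towers=[D; E/A/B/C; F; H] holding=G
         pickup(H) → towers=[D; E/A/B/C; F; G] holding=H
         pickup(F) → towers=[D; E/A/B/C; G; H] holding=F
         pickup(D) → towers=[E/A/B/C; F; G; H] holding=D
     unstack(C, B) → towers=[D; E/A/B; F; G; H] holding=C
none of the 5 applicable actions match → impossible

impossible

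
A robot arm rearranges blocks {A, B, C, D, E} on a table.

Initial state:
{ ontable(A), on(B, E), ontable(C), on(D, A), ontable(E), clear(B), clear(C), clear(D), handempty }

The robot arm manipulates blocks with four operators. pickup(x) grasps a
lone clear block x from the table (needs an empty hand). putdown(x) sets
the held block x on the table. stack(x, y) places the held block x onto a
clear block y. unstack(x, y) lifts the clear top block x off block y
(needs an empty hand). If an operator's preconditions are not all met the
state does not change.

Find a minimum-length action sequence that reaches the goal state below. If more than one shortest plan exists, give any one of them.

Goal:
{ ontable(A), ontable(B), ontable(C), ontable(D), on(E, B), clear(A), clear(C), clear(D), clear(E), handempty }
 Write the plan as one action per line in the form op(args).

unstack(B, E)
putdown(B)
unstack(D, A)
putdown(D)
pickup(E)
stack(E, B)

step 1 (unstack(B, E)): towers=[A/D; C; E] holding=B
step 2 (putdown(B)): towers=[A/D; B; C; E] holding=-
step 3 (unstack(D, A)): towers=[A; B; C; E] holding=D
step 4 (putdown(D)): towers=[A; B; C; D; E] holding=-
step 5 (pickup(E)): towers=[A; B; C; D] holding=E
step 6 (stack(E, B)): towers=[A; B/E; C; D] holding=-
goal check: towers=[A; B/E; C; D] holding=- — reached (length 6, optimal by BFS)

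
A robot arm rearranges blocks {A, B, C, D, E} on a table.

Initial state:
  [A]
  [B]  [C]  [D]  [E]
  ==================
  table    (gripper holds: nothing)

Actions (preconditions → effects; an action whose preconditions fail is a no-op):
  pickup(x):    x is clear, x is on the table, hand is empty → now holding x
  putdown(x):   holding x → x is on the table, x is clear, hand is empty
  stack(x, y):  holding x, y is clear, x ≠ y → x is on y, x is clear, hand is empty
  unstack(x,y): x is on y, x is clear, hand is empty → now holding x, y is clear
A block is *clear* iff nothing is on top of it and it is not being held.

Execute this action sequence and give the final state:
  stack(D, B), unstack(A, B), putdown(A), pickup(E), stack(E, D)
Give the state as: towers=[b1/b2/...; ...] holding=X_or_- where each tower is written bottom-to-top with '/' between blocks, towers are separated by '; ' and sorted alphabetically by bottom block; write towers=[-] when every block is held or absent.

towers=[A; B; C; D/E] holding=-

step 1 (stack(D, B)) [no-op]: towers=[B/A; C; D; E] holding=-
step 2 (unstack(A, B)): towers=[B; C; D; E] holding=A
step 3 (putdown(A)): towers=[A; B; C; D; E] holding=-
step 4 (pickup(E)): towers=[A; B; C; D] holding=E
step 5 (stack(E, D)): towers=[A; B; C; D/E] holding=-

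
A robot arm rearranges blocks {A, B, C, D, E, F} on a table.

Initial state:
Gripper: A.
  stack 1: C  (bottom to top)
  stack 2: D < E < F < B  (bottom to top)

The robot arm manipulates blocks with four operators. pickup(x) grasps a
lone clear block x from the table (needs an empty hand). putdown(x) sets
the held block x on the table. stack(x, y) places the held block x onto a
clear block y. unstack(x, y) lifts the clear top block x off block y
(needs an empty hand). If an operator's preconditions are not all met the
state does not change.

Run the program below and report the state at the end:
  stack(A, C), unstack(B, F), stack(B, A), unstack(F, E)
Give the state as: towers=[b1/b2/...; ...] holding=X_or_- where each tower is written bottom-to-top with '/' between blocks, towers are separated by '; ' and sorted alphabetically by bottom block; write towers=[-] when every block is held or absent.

towers=[C/A/B; D/E] holding=F

step 1 (stack(A, C)): towers=[C/A; D/E/F/B] holding=-
step 2 (unstack(B, F)): towers=[C/A; D/E/F] holding=B
step 3 (stack(B, A)): towers=[C/A/B; D/E/F] holding=-
step 4 (unstack(F, E)): towers=[C/A/B; D/E] holding=F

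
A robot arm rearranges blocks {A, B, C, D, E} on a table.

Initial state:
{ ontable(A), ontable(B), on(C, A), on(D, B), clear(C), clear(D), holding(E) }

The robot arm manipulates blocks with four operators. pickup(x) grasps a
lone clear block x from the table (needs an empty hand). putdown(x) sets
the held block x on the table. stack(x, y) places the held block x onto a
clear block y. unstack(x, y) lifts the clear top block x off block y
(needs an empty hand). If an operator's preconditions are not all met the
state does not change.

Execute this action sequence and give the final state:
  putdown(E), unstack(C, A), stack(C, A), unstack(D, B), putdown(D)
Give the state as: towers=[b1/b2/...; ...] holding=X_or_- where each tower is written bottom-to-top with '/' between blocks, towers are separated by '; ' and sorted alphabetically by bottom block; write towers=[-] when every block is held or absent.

step 1 (putdown(E)): towers=[A/C; B/D; E] holding=-
step 2 (unstack(C, A)): towers=[A; B/D; E] holding=C
step 3 (stack(C, A)): towers=[A/C; B/D; E] holding=-
step 4 (unstack(D, B)): towers=[A/C; B; E] holding=D
step 5 (putdown(D)): towers=[A/C; B; D; E] holding=-

towers=[A/C; B; D; E] holding=-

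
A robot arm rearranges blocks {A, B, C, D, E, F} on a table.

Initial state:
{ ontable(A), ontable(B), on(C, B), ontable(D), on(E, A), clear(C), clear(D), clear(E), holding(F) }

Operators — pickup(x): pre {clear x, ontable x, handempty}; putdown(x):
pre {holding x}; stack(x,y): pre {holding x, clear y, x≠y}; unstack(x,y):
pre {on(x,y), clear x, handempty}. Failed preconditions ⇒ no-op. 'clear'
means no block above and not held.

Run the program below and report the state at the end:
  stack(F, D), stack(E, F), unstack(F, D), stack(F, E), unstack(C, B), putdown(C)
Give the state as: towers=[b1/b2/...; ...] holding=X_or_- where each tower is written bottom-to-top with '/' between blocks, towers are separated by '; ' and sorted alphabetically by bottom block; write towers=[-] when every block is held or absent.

step 1 (stack(F, D)): towers=[A/E; B/C; D/F] holding=-
step 2 (stack(E, F)) [no-op]: towers=[A/E; B/C; D/F] holding=-
step 3 (unstack(F, D)): towers=[A/E; B/C; D] holding=F
step 4 (stack(F, E)): towers=[A/E/F; B/C; D] holding=-
step 5 (unstack(C, B)): towers=[A/E/F; B; D] holding=C
step 6 (putdown(C)): towers=[A/E/F; B; C; D] holding=-

towers=[A/E/F; B; C; D] holding=-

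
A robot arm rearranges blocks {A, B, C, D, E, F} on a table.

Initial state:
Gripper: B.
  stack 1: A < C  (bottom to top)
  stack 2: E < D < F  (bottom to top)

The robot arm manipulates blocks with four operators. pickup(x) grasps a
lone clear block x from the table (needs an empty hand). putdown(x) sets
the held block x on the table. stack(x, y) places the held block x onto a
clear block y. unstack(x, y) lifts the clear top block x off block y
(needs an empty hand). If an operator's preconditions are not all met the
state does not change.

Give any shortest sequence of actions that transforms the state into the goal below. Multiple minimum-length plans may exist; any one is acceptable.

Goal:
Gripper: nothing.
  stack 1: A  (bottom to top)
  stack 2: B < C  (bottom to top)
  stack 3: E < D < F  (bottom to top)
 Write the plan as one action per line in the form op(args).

step 1 (putdown(B)): towers=[A/C; B; E/D/F] holding=-
step 2 (unstack(C, A)): towers=[A; B; E/D/F] holding=C
step 3 (stack(C, B)): towers=[A; B/C; E/D/F] holding=-
goal check: towers=[A; B/C; E/D/F] holding=- — reached (length 3, optimal by BFS)

putdown(B)
unstack(C, A)
stack(C, B)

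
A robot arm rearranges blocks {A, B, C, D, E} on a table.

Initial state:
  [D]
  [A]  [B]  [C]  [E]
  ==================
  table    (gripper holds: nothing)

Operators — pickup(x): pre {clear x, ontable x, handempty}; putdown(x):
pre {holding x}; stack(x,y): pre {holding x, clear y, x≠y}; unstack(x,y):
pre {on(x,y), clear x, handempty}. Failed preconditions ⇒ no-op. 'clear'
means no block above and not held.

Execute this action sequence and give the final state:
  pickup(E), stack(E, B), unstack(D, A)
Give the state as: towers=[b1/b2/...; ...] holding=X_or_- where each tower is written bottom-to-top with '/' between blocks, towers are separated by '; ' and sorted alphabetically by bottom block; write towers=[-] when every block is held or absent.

towers=[A; B/E; C] holding=D

step 1 (pickup(E)): towers=[A/D; B; C] holding=E
step 2 (stack(E, B)): towers=[A/D; B/E; C] holding=-
step 3 (unstack(D, A)): towers=[A; B/E; C] holding=D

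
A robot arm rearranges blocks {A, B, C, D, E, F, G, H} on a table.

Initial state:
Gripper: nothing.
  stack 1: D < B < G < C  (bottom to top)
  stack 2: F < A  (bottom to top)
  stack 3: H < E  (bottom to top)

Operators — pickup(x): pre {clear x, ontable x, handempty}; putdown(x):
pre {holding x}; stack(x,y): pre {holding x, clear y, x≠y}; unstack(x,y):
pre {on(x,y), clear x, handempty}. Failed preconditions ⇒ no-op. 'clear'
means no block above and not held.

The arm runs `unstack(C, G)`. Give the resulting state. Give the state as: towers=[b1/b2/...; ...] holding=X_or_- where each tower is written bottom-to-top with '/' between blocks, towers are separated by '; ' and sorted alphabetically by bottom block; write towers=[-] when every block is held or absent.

towers=[D/B/G; F/A; H/E] holding=C

before: towers=[D/B/G/C; F/A; H/E] holding=-
pre[unstack(C, G)]: on(C,G) yes, clear(C) yes, handempty yes
all met → apply unstack(C, G)
after:  towers=[D/B/G; F/A; H/E] holding=C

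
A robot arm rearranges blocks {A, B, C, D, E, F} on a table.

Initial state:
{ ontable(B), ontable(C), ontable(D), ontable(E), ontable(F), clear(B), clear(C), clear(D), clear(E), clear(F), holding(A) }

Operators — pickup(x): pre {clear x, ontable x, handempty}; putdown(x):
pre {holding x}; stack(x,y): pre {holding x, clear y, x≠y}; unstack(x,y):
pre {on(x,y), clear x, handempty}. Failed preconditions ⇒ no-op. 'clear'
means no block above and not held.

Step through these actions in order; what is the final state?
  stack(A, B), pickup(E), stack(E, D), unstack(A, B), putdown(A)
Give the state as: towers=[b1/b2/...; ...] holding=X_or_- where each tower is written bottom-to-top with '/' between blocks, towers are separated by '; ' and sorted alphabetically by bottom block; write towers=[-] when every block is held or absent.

step 1 (stack(A, B)): towers=[B/A; C; D; E; F] holding=-
step 2 (pickup(E)): towers=[B/A; C; D; F] holding=E
step 3 (stack(E, D)): towers=[B/A; C; D/E; F] holding=-
step 4 (unstack(A, B)): towers=[B; C; D/E; F] holding=A
step 5 (putdown(A)): towers=[A; B; C; D/E; F] holding=-

towers=[A; B; C; D/E; F] holding=-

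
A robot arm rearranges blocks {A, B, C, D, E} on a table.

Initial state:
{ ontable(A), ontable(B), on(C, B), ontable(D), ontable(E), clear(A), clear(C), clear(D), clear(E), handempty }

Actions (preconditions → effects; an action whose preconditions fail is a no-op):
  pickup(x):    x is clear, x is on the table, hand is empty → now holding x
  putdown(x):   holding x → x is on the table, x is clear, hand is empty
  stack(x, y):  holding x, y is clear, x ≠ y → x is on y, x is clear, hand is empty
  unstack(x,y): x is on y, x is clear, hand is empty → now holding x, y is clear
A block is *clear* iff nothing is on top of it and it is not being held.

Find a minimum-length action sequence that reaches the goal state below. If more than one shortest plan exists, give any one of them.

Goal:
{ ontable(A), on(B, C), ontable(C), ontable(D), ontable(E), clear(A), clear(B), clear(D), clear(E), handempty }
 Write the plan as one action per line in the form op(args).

unstack(C, B)
putdown(C)
pickup(B)
stack(B, C)

step 1 (unstack(C, B)): towers=[A; B; D; E] holding=C
step 2 (putdown(C)): towers=[A; B; C; D; E] holding=-
step 3 (pickup(B)): towers=[A; C; D; E] holding=B
step 4 (stack(B, C)): towers=[A; C/B; D; E] holding=-
goal check: towers=[A; C/B; D; E] holding=- — reached (length 4, optimal by BFS)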